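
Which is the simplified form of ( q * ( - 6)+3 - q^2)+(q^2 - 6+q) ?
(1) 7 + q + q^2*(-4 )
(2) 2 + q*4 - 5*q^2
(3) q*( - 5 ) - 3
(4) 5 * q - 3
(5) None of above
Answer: 3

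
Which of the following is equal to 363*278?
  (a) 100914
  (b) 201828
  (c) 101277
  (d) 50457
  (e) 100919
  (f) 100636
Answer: a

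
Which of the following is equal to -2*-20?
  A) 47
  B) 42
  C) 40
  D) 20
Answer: C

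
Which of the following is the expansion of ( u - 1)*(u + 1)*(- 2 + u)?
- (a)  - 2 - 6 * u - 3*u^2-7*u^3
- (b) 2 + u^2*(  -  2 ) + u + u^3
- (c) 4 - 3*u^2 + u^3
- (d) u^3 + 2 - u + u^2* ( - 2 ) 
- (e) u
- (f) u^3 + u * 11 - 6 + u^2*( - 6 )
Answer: d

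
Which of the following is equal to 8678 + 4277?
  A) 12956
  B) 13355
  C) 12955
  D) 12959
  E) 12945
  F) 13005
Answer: C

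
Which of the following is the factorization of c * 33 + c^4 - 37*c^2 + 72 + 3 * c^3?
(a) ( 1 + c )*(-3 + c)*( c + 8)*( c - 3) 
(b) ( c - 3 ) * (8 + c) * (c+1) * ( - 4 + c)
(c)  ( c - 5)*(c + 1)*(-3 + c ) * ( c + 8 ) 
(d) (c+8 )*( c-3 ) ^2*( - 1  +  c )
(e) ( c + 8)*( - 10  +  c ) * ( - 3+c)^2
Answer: a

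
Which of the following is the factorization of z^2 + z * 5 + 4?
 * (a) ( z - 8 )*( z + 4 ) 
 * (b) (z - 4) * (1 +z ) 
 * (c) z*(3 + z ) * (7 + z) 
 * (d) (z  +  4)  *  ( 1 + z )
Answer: d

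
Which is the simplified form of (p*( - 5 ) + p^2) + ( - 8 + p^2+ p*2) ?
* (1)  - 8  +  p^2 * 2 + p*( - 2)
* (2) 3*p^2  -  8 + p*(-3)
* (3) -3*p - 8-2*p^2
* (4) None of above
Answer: 4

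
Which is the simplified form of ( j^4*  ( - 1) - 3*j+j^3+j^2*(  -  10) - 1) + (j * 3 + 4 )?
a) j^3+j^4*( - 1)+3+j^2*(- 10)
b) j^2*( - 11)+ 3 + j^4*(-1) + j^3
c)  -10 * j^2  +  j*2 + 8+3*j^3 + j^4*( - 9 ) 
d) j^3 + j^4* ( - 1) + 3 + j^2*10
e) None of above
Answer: a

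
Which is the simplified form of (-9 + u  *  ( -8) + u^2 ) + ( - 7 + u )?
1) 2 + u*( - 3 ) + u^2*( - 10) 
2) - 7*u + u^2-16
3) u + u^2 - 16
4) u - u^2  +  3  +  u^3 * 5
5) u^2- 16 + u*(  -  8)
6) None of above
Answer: 2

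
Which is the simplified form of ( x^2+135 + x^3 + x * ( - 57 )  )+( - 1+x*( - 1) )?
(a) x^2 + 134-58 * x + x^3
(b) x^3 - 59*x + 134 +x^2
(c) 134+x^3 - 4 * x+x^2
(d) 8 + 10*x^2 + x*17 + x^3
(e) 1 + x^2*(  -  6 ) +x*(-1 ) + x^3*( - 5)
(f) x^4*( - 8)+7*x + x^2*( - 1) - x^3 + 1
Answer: a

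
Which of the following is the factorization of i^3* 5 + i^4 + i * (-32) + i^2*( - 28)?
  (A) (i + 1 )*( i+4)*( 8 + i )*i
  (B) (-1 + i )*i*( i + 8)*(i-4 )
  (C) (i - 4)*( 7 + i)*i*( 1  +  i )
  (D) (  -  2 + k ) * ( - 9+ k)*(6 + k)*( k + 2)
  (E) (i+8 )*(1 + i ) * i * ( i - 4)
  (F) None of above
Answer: E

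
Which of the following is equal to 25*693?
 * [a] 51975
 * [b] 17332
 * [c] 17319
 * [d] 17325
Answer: d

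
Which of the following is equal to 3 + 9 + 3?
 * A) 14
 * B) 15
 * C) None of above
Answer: B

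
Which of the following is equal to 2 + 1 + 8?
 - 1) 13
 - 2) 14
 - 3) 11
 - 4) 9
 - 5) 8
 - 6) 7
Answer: 3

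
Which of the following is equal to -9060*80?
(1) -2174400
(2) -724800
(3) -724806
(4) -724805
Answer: 2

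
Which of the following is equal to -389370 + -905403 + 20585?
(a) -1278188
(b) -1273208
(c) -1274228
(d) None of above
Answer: d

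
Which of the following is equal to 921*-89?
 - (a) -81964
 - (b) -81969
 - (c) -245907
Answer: b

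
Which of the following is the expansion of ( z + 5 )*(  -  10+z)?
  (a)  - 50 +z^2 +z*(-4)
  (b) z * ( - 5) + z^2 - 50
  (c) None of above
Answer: b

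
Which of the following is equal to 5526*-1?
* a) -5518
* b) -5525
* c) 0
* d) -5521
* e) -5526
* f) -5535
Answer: e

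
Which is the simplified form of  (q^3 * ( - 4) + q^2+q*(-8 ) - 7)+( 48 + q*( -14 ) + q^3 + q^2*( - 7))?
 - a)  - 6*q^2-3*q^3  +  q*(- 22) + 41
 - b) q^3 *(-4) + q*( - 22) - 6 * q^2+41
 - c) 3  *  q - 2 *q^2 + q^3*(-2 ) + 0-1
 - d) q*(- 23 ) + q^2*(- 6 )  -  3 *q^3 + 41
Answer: a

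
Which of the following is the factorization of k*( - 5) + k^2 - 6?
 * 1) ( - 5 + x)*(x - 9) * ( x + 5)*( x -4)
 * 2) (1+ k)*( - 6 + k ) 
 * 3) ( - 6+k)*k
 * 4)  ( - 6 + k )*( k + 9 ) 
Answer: 2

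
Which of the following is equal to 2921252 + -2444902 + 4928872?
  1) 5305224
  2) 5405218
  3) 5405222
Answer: 3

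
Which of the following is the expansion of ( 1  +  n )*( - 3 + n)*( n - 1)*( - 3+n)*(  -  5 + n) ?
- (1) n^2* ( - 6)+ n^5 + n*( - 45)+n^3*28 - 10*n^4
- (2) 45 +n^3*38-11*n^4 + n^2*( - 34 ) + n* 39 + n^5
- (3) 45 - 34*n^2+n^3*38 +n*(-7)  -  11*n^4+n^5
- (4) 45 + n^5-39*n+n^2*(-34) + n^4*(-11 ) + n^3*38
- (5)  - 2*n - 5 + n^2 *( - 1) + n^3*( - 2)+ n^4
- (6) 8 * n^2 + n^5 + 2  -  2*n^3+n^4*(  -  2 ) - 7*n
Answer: 4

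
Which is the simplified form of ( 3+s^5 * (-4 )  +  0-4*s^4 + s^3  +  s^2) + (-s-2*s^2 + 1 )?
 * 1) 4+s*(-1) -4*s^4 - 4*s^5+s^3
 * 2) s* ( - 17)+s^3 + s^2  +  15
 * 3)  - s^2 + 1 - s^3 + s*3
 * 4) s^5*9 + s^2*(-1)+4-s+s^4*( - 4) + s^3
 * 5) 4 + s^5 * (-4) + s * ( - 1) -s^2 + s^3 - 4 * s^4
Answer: 5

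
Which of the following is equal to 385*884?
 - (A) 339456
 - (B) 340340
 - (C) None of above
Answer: B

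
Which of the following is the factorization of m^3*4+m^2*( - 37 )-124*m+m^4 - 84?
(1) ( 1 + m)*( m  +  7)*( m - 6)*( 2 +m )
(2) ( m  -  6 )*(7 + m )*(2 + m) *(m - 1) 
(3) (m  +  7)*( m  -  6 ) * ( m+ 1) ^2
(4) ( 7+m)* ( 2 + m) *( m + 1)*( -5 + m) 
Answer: 1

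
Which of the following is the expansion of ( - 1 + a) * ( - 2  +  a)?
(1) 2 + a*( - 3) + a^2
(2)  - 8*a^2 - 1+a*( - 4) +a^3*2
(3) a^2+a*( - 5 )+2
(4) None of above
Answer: 1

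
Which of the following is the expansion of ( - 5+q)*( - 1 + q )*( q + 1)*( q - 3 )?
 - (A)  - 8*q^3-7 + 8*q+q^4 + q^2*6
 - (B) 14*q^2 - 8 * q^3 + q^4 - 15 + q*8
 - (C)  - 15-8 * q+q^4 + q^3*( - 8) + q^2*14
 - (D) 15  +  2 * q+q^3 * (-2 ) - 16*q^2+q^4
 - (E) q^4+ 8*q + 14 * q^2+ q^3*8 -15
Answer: B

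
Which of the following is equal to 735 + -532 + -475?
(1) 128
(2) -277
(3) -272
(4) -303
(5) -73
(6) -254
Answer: 3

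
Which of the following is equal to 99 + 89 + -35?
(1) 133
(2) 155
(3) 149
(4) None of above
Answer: 4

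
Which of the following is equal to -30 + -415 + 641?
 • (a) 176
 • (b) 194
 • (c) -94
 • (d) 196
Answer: d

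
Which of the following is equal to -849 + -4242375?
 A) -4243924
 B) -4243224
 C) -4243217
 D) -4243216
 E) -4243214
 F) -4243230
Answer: B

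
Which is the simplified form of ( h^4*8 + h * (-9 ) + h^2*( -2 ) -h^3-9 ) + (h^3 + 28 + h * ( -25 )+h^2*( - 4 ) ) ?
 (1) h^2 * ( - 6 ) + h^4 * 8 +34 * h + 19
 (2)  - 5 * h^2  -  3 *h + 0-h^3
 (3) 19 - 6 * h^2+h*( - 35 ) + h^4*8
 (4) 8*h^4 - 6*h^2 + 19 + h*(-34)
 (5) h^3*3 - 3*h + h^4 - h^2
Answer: 4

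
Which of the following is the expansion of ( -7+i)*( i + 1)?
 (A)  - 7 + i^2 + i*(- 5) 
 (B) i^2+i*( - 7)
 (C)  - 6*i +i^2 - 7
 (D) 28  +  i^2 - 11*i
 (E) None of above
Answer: C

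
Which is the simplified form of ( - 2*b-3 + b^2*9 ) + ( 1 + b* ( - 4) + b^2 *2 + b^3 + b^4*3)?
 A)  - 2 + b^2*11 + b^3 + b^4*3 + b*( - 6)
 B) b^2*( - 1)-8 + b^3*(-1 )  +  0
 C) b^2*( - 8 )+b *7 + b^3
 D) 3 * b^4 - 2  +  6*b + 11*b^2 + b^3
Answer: A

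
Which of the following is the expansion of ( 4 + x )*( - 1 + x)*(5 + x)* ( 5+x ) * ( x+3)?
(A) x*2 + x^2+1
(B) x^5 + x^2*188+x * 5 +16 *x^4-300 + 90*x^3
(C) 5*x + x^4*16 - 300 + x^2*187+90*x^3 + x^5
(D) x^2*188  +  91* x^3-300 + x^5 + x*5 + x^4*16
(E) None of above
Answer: B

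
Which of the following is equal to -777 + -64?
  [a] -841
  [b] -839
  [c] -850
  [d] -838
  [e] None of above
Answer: a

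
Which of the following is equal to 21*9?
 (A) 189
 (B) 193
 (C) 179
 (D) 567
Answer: A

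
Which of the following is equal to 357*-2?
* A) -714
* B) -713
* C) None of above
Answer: A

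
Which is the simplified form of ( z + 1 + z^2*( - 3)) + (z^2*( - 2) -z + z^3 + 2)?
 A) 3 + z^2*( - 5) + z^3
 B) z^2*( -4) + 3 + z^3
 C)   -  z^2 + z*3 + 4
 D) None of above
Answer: A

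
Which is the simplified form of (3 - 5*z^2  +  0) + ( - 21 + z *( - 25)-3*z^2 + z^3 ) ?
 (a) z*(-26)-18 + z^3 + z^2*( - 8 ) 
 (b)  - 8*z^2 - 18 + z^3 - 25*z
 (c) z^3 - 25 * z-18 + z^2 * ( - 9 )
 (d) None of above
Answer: b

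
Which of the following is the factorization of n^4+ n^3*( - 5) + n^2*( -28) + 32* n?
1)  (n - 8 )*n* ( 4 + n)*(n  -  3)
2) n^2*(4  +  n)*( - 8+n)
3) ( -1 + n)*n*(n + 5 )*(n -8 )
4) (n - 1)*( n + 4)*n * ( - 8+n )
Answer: 4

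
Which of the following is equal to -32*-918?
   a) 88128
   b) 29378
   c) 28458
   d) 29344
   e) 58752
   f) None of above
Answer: f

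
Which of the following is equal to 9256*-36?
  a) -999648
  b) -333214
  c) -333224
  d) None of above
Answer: d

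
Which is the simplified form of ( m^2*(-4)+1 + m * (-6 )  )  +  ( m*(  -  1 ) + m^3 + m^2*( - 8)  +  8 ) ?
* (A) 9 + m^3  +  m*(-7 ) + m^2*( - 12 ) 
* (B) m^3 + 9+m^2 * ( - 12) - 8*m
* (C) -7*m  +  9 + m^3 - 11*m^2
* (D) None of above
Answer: A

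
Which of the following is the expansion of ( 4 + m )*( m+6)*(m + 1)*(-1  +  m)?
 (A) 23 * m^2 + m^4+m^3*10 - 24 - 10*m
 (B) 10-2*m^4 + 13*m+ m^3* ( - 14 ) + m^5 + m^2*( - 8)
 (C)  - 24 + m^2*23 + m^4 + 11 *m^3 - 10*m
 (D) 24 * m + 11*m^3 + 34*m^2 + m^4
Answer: A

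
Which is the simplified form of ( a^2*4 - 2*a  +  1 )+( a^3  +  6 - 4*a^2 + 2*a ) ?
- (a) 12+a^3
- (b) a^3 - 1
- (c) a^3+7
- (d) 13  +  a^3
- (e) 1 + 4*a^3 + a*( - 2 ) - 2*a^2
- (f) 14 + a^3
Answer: c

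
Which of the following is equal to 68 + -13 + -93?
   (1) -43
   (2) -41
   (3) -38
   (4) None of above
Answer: 3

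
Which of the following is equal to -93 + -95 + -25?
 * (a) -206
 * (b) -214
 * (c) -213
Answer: c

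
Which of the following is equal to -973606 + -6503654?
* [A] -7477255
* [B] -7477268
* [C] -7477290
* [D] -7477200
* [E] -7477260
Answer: E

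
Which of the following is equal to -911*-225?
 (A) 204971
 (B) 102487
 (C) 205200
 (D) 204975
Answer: D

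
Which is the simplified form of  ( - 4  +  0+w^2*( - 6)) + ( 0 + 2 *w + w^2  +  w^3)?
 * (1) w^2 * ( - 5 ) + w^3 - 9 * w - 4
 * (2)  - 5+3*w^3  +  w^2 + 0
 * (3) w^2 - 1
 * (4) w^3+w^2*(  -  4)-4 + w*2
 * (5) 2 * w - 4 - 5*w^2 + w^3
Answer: 5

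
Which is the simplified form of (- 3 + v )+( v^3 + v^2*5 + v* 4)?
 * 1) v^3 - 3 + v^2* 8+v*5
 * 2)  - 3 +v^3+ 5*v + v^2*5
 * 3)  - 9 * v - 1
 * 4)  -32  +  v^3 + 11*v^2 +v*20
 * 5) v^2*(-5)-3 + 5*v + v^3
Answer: 2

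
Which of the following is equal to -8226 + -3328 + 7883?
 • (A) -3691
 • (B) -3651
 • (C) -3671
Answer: C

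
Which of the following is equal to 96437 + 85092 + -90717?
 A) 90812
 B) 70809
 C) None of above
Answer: A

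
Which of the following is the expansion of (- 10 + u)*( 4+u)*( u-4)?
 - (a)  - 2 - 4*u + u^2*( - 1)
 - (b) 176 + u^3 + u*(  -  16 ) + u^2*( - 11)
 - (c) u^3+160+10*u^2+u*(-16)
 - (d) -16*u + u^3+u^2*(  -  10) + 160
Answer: d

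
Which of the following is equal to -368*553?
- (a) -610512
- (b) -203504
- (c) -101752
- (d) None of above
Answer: b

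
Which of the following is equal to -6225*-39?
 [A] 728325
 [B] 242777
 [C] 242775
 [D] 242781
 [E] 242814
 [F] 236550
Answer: C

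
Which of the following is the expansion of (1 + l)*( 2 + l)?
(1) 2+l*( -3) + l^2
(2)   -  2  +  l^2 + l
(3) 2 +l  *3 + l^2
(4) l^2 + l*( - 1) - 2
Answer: 3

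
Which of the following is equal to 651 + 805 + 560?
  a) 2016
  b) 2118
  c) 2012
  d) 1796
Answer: a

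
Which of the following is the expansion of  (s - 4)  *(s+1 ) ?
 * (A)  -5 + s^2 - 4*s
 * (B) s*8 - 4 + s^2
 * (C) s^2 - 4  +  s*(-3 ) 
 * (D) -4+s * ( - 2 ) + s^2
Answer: C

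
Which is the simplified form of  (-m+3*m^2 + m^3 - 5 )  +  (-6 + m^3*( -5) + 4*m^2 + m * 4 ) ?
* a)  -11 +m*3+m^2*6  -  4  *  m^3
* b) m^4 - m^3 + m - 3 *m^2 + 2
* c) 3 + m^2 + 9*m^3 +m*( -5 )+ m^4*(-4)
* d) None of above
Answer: d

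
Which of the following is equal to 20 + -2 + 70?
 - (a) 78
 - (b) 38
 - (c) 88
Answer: c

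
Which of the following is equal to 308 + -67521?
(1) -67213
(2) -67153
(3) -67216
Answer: 1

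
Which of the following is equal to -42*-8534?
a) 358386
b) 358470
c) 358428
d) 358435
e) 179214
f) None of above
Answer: c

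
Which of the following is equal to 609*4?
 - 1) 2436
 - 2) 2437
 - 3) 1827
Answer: 1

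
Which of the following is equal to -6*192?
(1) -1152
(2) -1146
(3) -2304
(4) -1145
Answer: 1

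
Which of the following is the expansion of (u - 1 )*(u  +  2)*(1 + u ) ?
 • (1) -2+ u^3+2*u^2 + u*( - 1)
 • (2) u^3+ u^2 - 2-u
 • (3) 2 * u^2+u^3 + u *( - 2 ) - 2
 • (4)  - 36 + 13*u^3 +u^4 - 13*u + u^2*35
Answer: 1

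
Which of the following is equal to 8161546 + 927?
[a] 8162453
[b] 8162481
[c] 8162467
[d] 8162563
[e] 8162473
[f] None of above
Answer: e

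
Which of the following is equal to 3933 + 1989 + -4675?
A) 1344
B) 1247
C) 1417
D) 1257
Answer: B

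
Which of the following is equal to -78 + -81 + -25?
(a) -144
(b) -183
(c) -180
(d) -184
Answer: d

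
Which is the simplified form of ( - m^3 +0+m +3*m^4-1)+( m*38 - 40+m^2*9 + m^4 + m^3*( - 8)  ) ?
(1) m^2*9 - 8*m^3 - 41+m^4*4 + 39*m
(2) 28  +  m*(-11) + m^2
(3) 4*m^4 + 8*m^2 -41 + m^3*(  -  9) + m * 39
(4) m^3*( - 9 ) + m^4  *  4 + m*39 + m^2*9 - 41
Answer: 4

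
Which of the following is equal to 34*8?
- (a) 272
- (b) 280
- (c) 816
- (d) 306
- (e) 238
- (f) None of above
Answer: a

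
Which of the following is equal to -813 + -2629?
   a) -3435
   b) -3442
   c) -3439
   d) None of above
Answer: b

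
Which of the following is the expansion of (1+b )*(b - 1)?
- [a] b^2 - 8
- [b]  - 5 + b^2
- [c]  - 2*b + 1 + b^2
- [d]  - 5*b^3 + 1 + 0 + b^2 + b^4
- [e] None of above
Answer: e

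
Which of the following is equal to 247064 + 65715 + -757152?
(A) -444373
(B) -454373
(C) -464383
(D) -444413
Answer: A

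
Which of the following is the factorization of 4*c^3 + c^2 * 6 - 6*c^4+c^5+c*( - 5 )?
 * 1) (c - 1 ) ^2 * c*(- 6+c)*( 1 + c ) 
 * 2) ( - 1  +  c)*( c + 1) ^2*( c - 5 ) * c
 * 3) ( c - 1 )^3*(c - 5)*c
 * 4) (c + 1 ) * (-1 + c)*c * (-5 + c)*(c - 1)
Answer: 4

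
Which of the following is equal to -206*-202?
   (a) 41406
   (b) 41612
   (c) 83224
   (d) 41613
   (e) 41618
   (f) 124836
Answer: b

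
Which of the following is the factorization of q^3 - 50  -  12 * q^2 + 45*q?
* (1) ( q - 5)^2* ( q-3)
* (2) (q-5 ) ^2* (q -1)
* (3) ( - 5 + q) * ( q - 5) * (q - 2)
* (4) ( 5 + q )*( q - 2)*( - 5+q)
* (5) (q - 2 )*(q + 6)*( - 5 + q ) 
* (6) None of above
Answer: 3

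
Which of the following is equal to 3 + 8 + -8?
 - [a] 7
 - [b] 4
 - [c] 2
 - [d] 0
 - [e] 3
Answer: e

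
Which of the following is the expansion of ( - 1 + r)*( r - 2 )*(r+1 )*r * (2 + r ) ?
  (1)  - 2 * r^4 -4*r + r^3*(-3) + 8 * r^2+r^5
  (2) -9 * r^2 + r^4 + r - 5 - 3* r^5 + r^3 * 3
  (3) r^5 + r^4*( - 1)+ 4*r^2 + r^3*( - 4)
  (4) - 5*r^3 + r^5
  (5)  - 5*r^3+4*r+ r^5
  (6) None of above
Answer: 5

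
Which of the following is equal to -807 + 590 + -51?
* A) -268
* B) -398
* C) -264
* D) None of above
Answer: A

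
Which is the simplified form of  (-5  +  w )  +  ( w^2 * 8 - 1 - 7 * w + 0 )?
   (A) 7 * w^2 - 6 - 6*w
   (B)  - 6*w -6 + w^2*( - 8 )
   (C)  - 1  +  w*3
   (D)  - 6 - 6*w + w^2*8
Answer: D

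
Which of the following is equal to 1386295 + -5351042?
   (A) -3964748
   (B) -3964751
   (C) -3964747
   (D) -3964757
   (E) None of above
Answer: C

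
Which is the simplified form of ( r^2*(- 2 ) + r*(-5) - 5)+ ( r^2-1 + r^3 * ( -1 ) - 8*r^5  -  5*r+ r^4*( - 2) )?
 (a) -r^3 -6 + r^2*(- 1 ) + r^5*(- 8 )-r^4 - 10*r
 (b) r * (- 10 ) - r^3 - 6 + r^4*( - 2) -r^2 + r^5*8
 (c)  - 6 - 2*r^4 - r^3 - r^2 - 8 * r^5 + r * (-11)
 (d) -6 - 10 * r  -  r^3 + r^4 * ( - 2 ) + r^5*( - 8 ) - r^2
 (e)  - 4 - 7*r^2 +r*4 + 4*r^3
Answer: d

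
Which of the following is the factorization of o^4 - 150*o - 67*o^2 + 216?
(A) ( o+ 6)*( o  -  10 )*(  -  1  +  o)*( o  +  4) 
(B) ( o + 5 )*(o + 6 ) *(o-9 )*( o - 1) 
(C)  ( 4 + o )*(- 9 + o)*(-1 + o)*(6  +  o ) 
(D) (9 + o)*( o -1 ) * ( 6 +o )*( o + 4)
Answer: C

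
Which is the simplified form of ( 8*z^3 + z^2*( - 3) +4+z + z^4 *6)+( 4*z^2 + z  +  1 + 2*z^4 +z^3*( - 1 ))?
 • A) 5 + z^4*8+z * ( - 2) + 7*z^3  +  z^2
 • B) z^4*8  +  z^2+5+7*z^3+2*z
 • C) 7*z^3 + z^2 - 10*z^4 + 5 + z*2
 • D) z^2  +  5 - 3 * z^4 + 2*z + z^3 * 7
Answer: B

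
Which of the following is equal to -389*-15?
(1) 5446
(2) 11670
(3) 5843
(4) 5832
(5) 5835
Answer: 5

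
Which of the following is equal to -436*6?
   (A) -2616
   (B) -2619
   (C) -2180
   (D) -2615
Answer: A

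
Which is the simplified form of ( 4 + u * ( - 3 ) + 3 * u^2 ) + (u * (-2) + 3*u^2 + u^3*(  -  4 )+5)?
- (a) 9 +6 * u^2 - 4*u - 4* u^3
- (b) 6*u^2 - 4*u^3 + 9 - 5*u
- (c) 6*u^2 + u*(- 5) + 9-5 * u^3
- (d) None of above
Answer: b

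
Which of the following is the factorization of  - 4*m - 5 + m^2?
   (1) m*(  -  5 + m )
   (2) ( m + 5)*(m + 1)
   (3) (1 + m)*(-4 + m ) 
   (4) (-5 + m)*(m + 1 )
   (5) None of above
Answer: 4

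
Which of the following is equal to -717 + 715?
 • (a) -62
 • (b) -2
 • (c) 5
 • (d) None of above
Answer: b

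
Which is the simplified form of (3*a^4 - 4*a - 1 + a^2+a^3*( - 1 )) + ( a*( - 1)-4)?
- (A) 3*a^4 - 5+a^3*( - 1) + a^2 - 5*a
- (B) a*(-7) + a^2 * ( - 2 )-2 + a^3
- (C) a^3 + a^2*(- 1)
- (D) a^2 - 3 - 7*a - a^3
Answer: A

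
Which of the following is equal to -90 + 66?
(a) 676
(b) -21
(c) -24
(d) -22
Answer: c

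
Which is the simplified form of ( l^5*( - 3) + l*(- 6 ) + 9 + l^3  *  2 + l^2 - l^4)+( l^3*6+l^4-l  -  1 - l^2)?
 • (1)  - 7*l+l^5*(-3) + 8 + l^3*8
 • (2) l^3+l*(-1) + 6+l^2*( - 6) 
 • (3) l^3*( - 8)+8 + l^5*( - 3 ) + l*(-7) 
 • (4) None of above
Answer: 1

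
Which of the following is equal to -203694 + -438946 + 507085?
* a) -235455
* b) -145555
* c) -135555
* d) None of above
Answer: c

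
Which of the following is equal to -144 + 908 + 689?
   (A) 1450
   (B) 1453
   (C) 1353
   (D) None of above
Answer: B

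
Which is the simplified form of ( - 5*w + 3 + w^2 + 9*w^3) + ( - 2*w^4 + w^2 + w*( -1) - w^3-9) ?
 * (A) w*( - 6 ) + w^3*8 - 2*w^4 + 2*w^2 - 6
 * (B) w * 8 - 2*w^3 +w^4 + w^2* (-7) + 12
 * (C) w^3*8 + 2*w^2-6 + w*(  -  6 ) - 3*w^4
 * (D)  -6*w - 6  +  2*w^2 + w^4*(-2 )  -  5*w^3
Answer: A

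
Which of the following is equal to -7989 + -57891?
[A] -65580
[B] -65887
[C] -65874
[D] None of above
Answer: D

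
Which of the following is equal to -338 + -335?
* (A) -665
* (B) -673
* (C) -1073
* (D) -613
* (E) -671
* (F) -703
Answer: B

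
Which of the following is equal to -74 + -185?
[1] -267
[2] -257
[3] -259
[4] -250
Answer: 3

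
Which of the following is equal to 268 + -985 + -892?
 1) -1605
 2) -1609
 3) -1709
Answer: 2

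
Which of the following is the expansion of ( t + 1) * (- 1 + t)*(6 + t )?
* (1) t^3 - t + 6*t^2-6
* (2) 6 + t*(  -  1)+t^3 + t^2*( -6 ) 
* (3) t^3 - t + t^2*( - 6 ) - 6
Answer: 1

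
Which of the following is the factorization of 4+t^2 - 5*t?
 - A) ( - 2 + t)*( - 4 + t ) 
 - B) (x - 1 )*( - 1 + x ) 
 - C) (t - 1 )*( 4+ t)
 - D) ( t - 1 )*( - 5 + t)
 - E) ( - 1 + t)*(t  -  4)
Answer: E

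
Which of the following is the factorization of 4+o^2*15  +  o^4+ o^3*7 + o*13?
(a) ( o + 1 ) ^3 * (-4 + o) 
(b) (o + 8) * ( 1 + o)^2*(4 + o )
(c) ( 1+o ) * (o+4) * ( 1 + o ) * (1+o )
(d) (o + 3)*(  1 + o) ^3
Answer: c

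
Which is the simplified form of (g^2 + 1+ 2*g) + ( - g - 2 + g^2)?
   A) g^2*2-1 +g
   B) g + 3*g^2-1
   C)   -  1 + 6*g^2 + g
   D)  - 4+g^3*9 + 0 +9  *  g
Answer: A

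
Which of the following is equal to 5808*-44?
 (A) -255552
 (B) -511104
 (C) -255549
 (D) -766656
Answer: A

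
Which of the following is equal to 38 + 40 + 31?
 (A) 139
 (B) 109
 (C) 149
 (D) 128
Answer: B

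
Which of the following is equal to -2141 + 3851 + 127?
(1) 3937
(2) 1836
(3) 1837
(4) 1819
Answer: 3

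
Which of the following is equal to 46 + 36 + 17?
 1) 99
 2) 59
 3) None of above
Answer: 1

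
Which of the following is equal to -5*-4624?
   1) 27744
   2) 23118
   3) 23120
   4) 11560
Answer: 3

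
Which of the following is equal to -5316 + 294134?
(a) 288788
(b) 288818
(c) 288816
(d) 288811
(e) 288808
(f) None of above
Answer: b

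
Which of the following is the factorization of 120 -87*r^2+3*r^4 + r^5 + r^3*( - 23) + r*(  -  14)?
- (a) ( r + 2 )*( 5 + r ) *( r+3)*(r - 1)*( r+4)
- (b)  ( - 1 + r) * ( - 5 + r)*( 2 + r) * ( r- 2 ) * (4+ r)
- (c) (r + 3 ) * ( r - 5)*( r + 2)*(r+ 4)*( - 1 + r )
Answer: c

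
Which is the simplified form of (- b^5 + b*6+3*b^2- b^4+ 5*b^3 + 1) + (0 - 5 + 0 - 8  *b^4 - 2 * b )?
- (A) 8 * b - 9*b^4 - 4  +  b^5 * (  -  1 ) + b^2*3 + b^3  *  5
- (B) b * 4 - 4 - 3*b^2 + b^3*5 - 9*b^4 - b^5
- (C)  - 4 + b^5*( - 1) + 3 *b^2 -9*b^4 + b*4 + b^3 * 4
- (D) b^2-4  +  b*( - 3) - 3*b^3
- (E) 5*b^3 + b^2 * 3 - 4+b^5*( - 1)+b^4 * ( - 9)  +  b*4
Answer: E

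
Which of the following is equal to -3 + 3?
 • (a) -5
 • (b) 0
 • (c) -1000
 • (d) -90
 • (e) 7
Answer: b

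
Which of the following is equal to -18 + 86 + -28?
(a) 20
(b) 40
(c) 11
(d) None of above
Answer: b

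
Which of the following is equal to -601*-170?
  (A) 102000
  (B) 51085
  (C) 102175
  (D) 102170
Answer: D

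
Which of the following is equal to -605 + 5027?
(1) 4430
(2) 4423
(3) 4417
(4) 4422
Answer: 4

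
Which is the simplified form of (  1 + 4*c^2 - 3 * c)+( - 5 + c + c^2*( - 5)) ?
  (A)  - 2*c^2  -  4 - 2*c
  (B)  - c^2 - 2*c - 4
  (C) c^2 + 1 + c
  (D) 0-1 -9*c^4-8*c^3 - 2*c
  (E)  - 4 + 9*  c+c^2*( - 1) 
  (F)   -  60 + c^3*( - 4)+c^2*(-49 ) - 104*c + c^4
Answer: B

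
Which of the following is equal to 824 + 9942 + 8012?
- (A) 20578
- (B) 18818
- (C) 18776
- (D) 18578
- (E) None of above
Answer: E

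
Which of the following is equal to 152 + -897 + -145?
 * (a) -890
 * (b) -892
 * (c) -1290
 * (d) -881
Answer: a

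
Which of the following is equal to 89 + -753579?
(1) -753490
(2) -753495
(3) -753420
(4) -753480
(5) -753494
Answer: 1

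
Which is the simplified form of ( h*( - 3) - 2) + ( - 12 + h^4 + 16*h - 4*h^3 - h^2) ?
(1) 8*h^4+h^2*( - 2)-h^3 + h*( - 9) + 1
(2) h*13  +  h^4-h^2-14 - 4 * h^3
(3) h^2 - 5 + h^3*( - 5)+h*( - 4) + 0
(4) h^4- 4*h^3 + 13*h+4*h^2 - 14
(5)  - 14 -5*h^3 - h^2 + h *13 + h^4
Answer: 2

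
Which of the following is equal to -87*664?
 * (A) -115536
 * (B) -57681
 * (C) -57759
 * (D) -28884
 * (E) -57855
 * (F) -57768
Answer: F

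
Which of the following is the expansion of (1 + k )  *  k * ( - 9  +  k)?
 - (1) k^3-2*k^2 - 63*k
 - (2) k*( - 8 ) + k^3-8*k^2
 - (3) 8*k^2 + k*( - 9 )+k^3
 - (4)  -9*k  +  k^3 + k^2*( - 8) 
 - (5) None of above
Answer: 4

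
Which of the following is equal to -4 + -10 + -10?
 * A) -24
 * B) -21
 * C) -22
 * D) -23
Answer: A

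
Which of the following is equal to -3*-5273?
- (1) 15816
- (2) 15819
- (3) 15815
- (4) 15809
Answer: 2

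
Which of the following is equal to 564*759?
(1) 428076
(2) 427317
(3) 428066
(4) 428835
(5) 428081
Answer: 1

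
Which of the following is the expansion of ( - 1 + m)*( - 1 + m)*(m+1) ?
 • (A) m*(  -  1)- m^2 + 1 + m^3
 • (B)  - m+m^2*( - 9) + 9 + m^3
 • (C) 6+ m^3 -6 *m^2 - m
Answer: A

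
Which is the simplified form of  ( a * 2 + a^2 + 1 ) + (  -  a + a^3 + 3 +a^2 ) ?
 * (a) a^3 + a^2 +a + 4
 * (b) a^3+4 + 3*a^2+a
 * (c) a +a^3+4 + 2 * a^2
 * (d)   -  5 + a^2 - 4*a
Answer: c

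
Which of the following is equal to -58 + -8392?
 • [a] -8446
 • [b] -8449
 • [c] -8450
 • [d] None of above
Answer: c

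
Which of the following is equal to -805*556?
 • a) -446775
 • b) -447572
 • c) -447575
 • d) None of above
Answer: d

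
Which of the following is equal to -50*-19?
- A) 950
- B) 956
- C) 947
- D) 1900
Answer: A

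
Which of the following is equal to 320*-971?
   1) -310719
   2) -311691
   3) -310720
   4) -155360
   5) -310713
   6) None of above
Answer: 3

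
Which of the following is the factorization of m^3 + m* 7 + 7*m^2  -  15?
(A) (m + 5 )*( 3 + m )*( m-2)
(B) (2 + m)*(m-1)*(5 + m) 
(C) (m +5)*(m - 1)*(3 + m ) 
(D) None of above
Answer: C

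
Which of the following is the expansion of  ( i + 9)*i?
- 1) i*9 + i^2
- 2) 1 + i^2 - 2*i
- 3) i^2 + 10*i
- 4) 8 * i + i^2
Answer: 1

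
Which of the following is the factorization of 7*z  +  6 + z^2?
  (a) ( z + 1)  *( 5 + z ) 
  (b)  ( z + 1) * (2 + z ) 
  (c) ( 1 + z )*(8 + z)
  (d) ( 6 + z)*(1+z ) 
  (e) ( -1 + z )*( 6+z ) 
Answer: d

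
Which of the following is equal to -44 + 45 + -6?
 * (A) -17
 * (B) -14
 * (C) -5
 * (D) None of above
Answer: C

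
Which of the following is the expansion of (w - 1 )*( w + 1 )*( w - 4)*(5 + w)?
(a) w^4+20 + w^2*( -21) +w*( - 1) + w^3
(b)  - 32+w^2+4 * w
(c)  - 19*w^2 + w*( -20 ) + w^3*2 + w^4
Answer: a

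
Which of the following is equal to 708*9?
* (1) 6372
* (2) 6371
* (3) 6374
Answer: 1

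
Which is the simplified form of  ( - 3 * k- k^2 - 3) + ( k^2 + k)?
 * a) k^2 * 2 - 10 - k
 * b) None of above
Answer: b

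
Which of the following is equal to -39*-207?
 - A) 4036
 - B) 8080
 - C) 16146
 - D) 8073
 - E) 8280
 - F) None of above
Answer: D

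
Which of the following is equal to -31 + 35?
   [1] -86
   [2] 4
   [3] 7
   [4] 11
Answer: 2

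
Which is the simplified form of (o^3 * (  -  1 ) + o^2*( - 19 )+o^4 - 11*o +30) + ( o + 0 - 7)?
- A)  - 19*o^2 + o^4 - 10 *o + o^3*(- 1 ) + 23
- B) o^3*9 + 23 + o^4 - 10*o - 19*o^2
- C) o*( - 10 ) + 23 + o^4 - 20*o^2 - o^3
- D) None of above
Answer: A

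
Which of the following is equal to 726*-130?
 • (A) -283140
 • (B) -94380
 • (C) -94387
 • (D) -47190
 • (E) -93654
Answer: B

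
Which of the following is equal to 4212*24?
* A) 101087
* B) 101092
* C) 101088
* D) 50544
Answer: C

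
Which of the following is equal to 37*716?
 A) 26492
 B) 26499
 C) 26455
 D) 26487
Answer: A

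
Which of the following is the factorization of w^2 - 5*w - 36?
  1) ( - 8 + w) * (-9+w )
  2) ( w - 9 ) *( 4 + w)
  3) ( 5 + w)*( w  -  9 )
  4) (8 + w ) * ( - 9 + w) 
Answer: 2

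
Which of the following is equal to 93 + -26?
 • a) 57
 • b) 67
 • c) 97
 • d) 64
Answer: b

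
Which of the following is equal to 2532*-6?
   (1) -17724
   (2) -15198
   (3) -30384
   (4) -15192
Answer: 4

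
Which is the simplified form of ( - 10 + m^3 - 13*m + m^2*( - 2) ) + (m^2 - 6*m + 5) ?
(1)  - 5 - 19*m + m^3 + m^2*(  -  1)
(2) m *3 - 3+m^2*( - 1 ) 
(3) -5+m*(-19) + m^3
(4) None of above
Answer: 1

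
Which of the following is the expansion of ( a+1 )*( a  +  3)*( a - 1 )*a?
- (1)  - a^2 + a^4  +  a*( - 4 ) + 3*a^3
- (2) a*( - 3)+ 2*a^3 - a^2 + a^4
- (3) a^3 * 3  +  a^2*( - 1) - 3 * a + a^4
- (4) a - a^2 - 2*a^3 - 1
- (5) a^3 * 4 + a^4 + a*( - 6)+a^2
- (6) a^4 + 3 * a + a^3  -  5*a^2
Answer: 3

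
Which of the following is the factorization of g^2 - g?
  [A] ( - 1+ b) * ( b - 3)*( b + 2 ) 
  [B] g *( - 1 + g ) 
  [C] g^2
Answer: B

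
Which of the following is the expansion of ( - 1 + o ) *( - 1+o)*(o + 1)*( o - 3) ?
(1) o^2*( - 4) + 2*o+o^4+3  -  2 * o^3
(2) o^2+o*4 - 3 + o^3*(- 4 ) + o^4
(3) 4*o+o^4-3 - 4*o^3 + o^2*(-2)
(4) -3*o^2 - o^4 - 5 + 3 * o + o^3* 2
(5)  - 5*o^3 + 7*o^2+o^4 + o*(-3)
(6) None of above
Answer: 6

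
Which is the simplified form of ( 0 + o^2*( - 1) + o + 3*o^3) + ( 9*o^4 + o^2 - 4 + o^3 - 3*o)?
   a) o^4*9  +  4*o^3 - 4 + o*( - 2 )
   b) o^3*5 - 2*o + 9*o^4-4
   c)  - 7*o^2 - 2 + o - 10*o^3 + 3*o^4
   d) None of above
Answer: a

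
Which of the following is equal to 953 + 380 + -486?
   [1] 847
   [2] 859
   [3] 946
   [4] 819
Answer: 1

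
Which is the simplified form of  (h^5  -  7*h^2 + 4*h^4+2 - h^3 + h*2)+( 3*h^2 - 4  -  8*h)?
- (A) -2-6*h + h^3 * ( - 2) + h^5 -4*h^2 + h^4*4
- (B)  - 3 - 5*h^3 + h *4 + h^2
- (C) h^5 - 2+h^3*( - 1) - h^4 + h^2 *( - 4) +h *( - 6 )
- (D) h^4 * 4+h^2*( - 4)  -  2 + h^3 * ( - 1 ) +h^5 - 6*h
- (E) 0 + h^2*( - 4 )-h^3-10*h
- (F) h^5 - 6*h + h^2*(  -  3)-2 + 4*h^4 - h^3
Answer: D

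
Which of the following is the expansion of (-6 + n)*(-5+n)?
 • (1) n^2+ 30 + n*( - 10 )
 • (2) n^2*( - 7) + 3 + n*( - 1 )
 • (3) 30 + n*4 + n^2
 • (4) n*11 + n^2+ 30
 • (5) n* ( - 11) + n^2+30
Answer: 5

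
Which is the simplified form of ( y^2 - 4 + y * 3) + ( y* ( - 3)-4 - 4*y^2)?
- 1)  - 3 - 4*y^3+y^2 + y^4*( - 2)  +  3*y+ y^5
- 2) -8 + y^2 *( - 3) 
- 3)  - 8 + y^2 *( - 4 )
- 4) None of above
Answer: 2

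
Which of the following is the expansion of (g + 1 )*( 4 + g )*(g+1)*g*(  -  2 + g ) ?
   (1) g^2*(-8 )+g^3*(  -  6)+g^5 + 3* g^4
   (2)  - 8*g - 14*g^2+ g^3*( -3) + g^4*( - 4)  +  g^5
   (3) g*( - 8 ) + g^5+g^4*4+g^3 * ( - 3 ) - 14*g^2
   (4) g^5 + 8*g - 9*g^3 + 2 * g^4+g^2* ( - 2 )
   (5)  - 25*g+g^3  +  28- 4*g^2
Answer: 3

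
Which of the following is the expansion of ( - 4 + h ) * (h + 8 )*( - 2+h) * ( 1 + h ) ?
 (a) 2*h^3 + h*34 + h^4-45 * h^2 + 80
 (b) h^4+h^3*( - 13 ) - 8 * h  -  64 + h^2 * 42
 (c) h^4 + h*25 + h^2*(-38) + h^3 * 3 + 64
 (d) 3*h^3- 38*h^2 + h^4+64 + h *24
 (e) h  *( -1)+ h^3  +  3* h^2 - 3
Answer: d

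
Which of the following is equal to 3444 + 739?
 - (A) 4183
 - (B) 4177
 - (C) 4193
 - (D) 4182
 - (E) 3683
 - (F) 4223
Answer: A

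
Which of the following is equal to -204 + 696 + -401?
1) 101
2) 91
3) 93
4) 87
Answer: 2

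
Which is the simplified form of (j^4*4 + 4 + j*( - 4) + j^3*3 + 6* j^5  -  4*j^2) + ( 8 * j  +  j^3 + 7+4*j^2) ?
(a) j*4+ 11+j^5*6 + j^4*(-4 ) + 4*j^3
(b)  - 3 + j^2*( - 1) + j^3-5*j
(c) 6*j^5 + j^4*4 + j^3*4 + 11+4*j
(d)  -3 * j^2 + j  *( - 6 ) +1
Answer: c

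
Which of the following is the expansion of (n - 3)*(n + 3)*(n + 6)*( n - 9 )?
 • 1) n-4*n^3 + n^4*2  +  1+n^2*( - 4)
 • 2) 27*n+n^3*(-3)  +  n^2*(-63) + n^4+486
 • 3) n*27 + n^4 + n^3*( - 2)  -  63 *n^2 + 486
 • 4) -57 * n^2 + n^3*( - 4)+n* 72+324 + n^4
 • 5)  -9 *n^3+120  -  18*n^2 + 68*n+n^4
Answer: 2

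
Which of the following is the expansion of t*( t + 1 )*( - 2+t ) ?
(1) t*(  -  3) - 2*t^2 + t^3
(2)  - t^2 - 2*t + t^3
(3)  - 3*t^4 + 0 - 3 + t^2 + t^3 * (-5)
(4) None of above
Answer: 2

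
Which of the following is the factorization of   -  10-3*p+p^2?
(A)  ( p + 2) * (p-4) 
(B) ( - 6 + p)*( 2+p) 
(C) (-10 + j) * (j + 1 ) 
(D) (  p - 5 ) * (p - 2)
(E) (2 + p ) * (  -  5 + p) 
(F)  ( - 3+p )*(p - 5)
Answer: E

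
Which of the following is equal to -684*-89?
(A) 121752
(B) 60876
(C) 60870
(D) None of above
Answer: B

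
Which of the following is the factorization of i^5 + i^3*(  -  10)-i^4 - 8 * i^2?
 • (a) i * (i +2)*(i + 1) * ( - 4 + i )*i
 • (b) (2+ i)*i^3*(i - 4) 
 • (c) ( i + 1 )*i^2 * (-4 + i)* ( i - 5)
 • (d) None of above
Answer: a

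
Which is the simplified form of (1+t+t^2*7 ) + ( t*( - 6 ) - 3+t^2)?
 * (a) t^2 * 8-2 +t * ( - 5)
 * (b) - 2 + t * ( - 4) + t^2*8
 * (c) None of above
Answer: a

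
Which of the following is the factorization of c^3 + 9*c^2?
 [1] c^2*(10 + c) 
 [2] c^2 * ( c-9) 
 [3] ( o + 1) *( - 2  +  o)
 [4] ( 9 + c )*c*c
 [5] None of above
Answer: 4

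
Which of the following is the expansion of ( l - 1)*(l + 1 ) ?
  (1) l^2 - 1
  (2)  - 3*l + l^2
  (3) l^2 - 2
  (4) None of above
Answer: 1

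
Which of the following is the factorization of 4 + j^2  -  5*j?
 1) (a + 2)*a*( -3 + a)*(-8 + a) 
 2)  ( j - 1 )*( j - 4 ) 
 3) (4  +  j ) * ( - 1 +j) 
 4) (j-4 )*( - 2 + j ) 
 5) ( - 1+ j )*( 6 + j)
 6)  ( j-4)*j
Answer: 2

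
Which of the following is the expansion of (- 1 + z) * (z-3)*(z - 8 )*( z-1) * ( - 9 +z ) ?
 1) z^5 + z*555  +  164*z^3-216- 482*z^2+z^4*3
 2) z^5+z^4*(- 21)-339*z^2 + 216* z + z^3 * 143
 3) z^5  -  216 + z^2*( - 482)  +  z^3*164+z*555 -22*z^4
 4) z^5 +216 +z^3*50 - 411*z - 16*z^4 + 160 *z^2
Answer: 3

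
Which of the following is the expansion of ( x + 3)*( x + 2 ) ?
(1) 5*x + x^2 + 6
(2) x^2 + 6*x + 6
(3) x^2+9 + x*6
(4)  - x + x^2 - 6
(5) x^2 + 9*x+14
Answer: 1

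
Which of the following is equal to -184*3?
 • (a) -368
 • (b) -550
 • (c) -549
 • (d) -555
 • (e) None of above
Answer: e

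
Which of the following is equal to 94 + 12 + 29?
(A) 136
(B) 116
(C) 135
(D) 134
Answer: C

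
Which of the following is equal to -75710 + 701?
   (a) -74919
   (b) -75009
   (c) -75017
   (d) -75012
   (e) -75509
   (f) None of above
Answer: b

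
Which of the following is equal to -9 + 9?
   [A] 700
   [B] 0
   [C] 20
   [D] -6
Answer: B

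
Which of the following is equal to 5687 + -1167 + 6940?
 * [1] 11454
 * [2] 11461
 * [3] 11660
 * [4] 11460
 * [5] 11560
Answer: 4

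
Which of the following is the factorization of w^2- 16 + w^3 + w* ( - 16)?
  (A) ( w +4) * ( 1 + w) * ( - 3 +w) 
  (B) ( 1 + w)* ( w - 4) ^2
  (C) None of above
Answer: C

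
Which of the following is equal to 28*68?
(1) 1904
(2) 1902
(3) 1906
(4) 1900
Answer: 1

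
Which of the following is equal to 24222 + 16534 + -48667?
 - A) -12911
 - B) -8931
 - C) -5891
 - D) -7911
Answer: D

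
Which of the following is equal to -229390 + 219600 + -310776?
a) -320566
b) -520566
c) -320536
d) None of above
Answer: a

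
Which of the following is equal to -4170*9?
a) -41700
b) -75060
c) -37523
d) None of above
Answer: d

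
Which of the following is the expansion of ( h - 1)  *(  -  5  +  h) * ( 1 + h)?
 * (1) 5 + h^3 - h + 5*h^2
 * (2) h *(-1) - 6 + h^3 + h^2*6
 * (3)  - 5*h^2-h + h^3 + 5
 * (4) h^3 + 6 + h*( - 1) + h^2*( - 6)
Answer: 3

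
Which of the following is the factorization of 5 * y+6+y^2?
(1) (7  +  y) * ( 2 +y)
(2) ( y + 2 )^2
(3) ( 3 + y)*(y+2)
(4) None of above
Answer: 3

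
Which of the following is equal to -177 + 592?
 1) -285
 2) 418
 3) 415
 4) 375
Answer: 3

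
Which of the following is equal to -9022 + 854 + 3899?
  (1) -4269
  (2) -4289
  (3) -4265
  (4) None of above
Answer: 1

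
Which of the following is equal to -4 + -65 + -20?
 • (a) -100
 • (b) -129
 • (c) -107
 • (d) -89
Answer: d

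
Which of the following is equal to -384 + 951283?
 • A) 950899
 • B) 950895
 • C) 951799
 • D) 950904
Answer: A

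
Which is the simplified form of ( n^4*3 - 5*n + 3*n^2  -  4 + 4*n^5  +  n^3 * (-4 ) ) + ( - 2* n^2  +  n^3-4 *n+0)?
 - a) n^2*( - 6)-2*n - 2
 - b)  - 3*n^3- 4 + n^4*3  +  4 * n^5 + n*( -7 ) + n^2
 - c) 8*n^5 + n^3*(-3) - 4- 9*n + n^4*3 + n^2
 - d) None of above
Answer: d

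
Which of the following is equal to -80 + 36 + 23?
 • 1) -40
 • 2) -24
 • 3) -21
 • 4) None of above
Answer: 3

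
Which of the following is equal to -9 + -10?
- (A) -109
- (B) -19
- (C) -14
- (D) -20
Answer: B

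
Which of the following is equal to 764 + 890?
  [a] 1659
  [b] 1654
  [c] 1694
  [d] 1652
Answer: b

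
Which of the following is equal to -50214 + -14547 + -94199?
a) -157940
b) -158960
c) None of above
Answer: b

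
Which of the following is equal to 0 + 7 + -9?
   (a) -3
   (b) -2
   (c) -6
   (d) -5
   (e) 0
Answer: b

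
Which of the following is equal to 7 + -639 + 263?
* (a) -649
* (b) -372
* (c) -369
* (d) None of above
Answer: c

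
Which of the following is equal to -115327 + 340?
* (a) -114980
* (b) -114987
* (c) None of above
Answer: b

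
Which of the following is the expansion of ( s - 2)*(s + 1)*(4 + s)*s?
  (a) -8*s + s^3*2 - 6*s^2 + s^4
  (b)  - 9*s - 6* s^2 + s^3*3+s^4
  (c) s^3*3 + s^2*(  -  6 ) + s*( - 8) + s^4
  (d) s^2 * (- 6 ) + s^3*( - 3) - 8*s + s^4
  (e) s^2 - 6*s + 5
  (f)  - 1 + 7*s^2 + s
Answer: c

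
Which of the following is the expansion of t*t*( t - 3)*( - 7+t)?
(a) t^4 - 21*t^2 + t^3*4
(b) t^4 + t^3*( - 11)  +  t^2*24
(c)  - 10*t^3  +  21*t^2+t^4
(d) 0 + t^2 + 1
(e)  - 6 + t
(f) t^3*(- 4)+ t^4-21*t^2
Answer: c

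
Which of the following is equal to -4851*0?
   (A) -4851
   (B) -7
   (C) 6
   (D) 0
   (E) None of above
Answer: D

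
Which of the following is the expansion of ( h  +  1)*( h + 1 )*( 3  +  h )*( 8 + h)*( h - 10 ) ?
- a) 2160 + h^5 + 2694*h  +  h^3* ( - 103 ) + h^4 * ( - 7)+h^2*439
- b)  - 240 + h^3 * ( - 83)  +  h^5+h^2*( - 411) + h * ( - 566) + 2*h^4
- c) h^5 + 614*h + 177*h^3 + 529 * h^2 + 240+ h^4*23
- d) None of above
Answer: d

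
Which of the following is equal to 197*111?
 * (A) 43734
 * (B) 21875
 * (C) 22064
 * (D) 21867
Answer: D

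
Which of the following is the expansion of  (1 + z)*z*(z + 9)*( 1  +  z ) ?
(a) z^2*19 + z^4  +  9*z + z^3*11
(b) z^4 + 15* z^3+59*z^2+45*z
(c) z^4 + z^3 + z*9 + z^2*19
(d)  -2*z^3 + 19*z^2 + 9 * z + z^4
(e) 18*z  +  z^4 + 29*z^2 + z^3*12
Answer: a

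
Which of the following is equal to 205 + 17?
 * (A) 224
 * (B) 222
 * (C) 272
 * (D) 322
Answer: B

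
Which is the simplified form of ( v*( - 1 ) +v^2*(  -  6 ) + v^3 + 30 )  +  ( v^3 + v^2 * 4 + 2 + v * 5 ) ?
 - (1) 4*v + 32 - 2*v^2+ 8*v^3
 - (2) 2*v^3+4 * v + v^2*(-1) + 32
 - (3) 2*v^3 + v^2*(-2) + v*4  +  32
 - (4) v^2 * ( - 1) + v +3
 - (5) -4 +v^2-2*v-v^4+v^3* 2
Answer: 3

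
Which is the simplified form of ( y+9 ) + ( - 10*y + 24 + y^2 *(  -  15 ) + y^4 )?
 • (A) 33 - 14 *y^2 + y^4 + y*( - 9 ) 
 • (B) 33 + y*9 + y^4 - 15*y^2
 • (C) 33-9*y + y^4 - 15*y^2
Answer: C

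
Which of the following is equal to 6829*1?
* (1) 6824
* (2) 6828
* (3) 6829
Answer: 3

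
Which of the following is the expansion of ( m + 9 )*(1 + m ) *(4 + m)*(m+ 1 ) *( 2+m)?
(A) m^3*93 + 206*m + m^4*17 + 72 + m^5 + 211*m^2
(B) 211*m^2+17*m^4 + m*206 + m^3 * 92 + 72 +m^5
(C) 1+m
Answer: A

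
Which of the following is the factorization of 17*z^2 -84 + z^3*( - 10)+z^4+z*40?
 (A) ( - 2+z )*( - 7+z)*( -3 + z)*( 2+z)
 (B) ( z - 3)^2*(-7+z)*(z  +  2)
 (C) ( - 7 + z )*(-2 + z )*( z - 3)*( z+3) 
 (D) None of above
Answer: A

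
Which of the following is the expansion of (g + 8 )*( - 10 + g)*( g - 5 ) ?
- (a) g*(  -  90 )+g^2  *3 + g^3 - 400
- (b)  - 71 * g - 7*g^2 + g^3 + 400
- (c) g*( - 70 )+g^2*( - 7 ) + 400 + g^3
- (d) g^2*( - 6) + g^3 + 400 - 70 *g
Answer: c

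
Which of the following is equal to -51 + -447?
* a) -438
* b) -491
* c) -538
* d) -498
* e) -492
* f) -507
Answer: d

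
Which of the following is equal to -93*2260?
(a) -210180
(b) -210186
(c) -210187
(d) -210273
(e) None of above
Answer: a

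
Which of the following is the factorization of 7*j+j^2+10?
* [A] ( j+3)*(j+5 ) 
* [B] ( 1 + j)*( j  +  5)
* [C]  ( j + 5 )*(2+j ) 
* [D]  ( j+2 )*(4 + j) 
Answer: C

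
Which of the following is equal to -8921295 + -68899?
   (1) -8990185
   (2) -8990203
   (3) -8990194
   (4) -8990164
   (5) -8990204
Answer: 3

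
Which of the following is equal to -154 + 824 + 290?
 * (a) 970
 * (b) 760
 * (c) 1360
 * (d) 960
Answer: d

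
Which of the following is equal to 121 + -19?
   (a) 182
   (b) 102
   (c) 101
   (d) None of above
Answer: b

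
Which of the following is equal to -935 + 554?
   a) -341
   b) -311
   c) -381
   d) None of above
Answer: c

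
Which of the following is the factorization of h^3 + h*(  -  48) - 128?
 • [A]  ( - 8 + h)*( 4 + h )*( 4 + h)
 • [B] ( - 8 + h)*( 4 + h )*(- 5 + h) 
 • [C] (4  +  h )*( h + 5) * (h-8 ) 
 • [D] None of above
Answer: A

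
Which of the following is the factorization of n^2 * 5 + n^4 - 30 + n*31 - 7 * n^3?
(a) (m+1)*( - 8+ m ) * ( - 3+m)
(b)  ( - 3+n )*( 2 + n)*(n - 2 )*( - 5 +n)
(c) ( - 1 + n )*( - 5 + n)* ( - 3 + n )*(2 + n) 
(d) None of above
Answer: c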